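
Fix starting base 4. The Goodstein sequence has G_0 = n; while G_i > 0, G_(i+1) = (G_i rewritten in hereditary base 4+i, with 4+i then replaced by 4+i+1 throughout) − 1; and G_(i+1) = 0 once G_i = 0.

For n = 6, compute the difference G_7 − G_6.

-1

base 4: 6 = 4 + 2; at 5: 5 + 2 = 7; next = 6
base 5: 6 = 5 + 1; at 6: 6 + 1 = 7; next = 6
base 6: 6 = 6; at 7: 7 = 7; next = 6
base 7: 6 = 6; at 8: 6 = 6; next = 5
base 8: 5 = 5; at 9: 5 = 5; next = 4
base 9: 4 = 4; at 10: 4 = 4; next = 3
base 10: 3 = 3; at 11: 3 = 3; next = 2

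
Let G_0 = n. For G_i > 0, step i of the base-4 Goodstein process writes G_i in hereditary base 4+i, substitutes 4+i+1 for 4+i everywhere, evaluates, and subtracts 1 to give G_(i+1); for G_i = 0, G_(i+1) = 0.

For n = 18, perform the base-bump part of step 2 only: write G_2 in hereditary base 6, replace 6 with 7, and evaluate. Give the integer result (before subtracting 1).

49

18 —HB4→ 4^2 + 2 —bump→ 5^2 + 2 = 27 —(−1)→ 26
26 —HB5→ 5^2 + 1 —bump→ 6^2 + 1 = 37 —(−1)→ 36
36 —HB6→ 6^2 —bump→ 7^2 = 49 —(−1)→ 48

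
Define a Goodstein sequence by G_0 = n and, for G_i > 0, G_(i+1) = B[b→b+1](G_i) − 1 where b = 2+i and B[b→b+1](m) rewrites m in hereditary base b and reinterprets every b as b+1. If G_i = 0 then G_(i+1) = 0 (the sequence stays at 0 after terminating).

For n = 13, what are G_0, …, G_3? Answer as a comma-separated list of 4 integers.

13, 108, 1279, 16092

G_0=13  [base 2] 2^(2 + 1) + 2^2 + 1  →[2↦3]→  3^(3 + 1) + 3^3 + 1 = 109  −1 ⇒ G_1=108
G_1=108  [base 3] 3^(3 + 1) + 3^3  →[3↦4]→  4^(4 + 1) + 4^4 = 1280  −1 ⇒ G_2=1279
G_2=1279  [base 4] 4^(4 + 1) + 3·4^3 + 3·4^2 + 3·4 + 3  →[4↦5]→  5^(5 + 1) + 3·5^3 + 3·5^2 + 3·5 + 3 = 16093  −1 ⇒ G_3=16092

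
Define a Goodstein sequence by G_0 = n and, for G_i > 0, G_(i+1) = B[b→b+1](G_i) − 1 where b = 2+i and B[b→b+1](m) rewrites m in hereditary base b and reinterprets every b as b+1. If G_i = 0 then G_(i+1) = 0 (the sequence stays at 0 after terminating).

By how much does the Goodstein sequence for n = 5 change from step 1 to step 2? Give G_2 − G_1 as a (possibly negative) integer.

base 2: 5 = 2^2 + 1; at 3: 3^3 + 1 = 28; next = 27
base 3: 27 = 3^3; at 4: 4^4 = 256; next = 255

228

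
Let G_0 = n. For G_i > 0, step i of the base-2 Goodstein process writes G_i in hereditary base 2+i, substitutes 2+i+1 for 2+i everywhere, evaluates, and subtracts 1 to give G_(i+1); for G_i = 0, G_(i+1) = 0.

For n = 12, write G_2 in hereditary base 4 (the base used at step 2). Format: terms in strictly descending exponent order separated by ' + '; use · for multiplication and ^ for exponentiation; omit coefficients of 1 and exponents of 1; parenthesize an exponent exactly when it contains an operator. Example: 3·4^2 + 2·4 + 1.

i=0: 12 = 2^(2 + 1) + 2^2 (b=2); 2→3: 3^(3 + 1) + 3^3 = 108; 108−1 = 107
i=1: 107 = 3^(3 + 1) + 2·3^2 + 2·3 + 2 (b=3); 3→4: 4^(4 + 1) + 2·4^2 + 2·4 + 2 = 1066; 1066−1 = 1065

4^(4 + 1) + 2·4^2 + 2·4 + 1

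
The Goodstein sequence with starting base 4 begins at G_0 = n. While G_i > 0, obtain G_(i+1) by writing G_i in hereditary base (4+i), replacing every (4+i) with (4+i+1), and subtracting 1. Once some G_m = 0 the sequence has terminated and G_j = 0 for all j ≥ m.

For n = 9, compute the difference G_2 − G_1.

step 0: 9 = 2·4 + 1; sub 5 for 4: 2·5 + 1; = 11; G_1 = 11−1 = 10
step 1: 10 = 2·5; sub 6 for 5: 2·6; = 12; G_2 = 12−1 = 11

1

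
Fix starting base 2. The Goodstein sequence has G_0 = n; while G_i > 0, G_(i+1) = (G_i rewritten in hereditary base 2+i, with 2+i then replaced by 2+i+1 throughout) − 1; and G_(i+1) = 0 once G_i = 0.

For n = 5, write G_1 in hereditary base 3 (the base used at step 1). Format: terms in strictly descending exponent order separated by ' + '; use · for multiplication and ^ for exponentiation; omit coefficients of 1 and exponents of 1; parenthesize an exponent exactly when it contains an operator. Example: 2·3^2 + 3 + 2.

3^3

(0) 5|_2 = 2^2 + 1 ↦ 3^3 + 1|_3 = 28 ⇒ 27
(1) 27|_3 = 3^3 ↦ 4^4|_4 = 256 ⇒ 255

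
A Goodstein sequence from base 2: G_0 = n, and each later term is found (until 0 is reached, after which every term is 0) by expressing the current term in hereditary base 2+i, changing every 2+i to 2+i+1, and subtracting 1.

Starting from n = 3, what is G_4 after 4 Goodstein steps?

1

step 0: 3 = 2 + 1; sub 3 for 2: 3 + 1; = 4; G_1 = 4−1 = 3
step 1: 3 = 3; sub 4 for 3: 4; = 4; G_2 = 4−1 = 3
step 2: 3 = 3; sub 5 for 4: 3; = 3; G_3 = 3−1 = 2
step 3: 2 = 2; sub 6 for 5: 2; = 2; G_4 = 2−1 = 1
step 4: 1 = 1; sub 7 for 6: 1; = 1; G_5 = 1−1 = 0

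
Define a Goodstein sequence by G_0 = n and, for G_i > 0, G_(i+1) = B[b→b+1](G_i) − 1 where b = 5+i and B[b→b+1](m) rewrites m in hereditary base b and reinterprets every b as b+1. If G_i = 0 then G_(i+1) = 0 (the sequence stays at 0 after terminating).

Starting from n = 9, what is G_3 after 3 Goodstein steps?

9

base 5: 9 = 5 + 4; at 6: 6 + 4 = 10; next = 9
base 6: 9 = 6 + 3; at 7: 7 + 3 = 10; next = 9
base 7: 9 = 7 + 2; at 8: 8 + 2 = 10; next = 9
base 8: 9 = 8 + 1; at 9: 9 + 1 = 10; next = 9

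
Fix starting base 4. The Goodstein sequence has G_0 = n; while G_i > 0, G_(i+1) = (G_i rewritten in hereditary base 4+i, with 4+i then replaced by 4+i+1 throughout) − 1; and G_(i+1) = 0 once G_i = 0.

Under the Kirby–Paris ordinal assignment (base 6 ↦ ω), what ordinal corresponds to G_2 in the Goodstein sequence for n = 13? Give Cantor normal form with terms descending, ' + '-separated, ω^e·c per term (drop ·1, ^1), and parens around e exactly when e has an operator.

i=0: 13 = 3·4 + 1 (b=4); 4→5: 3·5 + 1 = 16; 16−1 = 15
i=1: 15 = 3·5 (b=5); 5→6: 3·6 = 18; 18−1 = 17
i=2: 17 = 2·6 + 5 (b=6); 6→7: 2·7 + 5 = 19; 19−1 = 18

ω·2 + 5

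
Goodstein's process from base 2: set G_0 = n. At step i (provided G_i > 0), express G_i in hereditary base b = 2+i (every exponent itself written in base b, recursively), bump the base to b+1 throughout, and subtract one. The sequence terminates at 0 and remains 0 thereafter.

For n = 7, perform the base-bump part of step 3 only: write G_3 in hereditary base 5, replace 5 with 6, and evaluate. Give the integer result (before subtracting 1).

(0) 7|_2 = 2^2 + 2 + 1 ↦ 3^3 + 3 + 1|_3 = 31 ⇒ 30
(1) 30|_3 = 3^3 + 3 ↦ 4^4 + 4|_4 = 260 ⇒ 259
(2) 259|_4 = 4^4 + 3 ↦ 5^5 + 3|_5 = 3128 ⇒ 3127
(3) 3127|_5 = 5^5 + 2 ↦ 6^6 + 2|_6 = 46658 ⇒ 46657

46658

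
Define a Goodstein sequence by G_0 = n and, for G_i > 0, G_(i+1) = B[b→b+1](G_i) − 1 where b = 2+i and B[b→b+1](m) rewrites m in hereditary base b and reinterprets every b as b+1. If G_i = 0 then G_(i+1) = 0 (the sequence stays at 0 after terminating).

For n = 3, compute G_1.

3

G_0 = 3. HB_2(3) = 2 + 1. Bump = 4. G_1 = 3.
G_1 = 3. HB_3(3) = 3. Bump = 4. G_2 = 3.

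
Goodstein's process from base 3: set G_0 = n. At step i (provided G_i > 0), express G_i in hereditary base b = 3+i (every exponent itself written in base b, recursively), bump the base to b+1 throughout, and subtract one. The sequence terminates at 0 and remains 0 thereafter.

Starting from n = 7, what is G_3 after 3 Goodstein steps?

9

base 3: 7 = 2·3 + 1; at 4: 2·4 + 1 = 9; next = 8
base 4: 8 = 2·4; at 5: 2·5 = 10; next = 9
base 5: 9 = 5 + 4; at 6: 6 + 4 = 10; next = 9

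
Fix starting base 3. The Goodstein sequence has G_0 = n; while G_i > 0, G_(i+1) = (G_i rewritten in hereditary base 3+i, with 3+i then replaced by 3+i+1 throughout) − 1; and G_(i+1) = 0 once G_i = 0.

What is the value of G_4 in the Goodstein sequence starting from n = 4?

2

step 0: 4 = 3 + 1; sub 4 for 3: 4 + 1; = 5; G_1 = 5−1 = 4
step 1: 4 = 4; sub 5 for 4: 5; = 5; G_2 = 5−1 = 4
step 2: 4 = 4; sub 6 for 5: 4; = 4; G_3 = 4−1 = 3
step 3: 3 = 3; sub 7 for 6: 3; = 3; G_4 = 3−1 = 2
step 4: 2 = 2; sub 8 for 7: 2; = 2; G_5 = 2−1 = 1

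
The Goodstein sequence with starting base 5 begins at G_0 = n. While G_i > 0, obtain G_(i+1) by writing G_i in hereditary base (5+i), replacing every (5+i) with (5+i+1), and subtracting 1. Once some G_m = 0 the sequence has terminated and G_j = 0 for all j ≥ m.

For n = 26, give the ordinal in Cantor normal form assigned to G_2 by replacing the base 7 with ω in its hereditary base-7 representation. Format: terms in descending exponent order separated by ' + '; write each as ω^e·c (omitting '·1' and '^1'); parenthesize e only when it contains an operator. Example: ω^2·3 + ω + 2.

26 —HB5→ 5^2 + 1 —bump→ 6^2 + 1 = 37 —(−1)→ 36
36 —HB6→ 6^2 —bump→ 7^2 = 49 —(−1)→ 48

ω·6 + 6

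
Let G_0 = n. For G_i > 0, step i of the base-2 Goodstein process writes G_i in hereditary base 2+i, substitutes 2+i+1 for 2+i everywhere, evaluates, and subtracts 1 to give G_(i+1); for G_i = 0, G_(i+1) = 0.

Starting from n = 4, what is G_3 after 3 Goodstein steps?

(0) 4|_2 = 2^2 ↦ 3^3|_3 = 27 ⇒ 26
(1) 26|_3 = 2·3^2 + 2·3 + 2 ↦ 2·4^2 + 2·4 + 2|_4 = 42 ⇒ 41
(2) 41|_4 = 2·4^2 + 2·4 + 1 ↦ 2·5^2 + 2·5 + 1|_5 = 61 ⇒ 60
(3) 60|_5 = 2·5^2 + 2·5 ↦ 2·6^2 + 2·6|_6 = 84 ⇒ 83

60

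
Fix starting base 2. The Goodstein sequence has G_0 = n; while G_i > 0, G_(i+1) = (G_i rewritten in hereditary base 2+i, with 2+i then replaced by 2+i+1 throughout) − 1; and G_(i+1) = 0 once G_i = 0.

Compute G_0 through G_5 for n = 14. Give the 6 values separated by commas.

14, 110, 1281, 18750, 326591, 5862840

[0] 14 ≡ 2^(2 + 1) + 2^2 + 2 (base 2). Lift 3: 111. −1: 110.
[1] 110 ≡ 3^(3 + 1) + 3^3 + 2 (base 3). Lift 4: 1282. −1: 1281.
[2] 1281 ≡ 4^(4 + 1) + 4^4 + 1 (base 4). Lift 5: 18751. −1: 18750.
[3] 18750 ≡ 5^(5 + 1) + 5^5 (base 5). Lift 6: 326592. −1: 326591.
[4] 326591 ≡ 6^(6 + 1) + 5·6^5 + 5·6^4 + 5·6^3 + 5·6^2 + 5·6 + 5 (base 6). Lift 7: 5862841. −1: 5862840.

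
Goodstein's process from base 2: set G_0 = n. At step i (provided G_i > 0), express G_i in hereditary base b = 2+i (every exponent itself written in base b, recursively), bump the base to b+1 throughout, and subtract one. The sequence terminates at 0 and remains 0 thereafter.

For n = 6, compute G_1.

step 0: 6 = 2^2 + 2; sub 3 for 2: 3^3 + 3; = 30; G_1 = 30−1 = 29
step 1: 29 = 3^3 + 2; sub 4 for 3: 4^4 + 2; = 258; G_2 = 258−1 = 257

29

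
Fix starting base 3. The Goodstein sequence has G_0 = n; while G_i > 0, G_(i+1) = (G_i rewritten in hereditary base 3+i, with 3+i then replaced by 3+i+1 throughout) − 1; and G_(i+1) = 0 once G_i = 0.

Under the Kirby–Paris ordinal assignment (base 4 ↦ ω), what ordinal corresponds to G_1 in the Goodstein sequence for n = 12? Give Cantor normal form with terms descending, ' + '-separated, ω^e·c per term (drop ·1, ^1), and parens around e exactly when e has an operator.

ω^2 + 3

step 0: 12 = 3^2 + 3; sub 4 for 3: 4^2 + 4; = 20; G_1 = 20−1 = 19
step 1: 19 = 4^2 + 3; sub 5 for 4: 5^2 + 3; = 28; G_2 = 28−1 = 27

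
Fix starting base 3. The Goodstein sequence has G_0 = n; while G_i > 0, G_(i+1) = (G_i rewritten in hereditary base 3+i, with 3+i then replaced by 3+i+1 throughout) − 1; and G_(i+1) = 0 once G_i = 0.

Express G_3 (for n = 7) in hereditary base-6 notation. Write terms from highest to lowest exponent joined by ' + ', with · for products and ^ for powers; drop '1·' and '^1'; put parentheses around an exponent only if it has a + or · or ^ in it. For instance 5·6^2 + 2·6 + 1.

6 + 3

base 3: 7 = 2·3 + 1; at 4: 2·4 + 1 = 9; next = 8
base 4: 8 = 2·4; at 5: 2·5 = 10; next = 9
base 5: 9 = 5 + 4; at 6: 6 + 4 = 10; next = 9
base 6: 9 = 6 + 3; at 7: 7 + 3 = 10; next = 9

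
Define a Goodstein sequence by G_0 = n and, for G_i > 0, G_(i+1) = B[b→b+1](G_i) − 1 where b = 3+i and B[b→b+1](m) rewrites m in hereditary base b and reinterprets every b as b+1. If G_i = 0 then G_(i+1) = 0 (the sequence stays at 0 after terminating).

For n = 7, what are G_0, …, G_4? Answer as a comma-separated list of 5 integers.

7, 8, 9, 9, 9

G_0=7  [base 3] 2·3 + 1  →[3↦4]→  2·4 + 1 = 9  −1 ⇒ G_1=8
G_1=8  [base 4] 2·4  →[4↦5]→  2·5 = 10  −1 ⇒ G_2=9
G_2=9  [base 5] 5 + 4  →[5↦6]→  6 + 4 = 10  −1 ⇒ G_3=9
G_3=9  [base 6] 6 + 3  →[6↦7]→  7 + 3 = 10  −1 ⇒ G_4=9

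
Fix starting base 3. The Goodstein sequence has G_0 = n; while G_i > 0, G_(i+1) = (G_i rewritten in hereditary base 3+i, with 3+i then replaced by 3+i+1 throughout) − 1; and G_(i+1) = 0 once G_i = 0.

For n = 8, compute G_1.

9

8 —HB3→ 2·3 + 2 —bump→ 2·4 + 2 = 10 —(−1)→ 9
9 —HB4→ 2·4 + 1 —bump→ 2·5 + 1 = 11 —(−1)→ 10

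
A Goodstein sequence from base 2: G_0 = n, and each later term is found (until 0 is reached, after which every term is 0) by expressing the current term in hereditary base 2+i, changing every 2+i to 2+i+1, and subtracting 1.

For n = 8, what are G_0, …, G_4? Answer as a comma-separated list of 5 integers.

[0] 8 ≡ 2^(2 + 1) (base 2). Lift 3: 81. −1: 80.
[1] 80 ≡ 2·3^3 + 2·3^2 + 2·3 + 2 (base 3). Lift 4: 554. −1: 553.
[2] 553 ≡ 2·4^4 + 2·4^2 + 2·4 + 1 (base 4). Lift 5: 6311. −1: 6310.
[3] 6310 ≡ 2·5^5 + 2·5^2 + 2·5 (base 5). Lift 6: 93396. −1: 93395.

8, 80, 553, 6310, 93395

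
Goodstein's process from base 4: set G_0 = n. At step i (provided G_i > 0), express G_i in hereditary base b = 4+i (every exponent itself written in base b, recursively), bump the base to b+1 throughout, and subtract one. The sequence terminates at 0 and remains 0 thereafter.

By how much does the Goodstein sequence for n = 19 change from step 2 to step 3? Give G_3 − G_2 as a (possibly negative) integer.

12

base 4: 19 = 4^2 + 3; at 5: 5^2 + 3 = 28; next = 27
base 5: 27 = 5^2 + 2; at 6: 6^2 + 2 = 38; next = 37
base 6: 37 = 6^2 + 1; at 7: 7^2 + 1 = 50; next = 49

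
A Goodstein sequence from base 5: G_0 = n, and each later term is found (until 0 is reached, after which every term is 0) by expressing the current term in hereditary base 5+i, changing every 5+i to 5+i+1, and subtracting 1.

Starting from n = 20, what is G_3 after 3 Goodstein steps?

27

(0) 20|_5 = 4·5 ↦ 4·6|_6 = 24 ⇒ 23
(1) 23|_6 = 3·6 + 5 ↦ 3·7 + 5|_7 = 26 ⇒ 25
(2) 25|_7 = 3·7 + 4 ↦ 3·8 + 4|_8 = 28 ⇒ 27
(3) 27|_8 = 3·8 + 3 ↦ 3·9 + 3|_9 = 30 ⇒ 29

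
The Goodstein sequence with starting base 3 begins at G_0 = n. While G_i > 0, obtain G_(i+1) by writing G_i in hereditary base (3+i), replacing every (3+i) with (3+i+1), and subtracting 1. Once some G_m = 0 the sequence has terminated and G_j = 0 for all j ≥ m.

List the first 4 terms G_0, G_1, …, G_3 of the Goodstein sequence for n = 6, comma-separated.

[0] 6 ≡ 2·3 (base 3). Lift 4: 8. −1: 7.
[1] 7 ≡ 4 + 3 (base 4). Lift 5: 8. −1: 7.
[2] 7 ≡ 5 + 2 (base 5). Lift 6: 8. −1: 7.

6, 7, 7, 7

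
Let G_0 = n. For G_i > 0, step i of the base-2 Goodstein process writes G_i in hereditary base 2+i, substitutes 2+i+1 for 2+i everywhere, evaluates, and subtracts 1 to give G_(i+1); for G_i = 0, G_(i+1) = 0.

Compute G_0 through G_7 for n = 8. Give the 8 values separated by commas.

8, 80, 553, 6310, 93395, 1647195, 33554571, 774841151

(0) 8|_2 = 2^(2 + 1) ↦ 3^(3 + 1)|_3 = 81 ⇒ 80
(1) 80|_3 = 2·3^3 + 2·3^2 + 2·3 + 2 ↦ 2·4^4 + 2·4^2 + 2·4 + 2|_4 = 554 ⇒ 553
(2) 553|_4 = 2·4^4 + 2·4^2 + 2·4 + 1 ↦ 2·5^5 + 2·5^2 + 2·5 + 1|_5 = 6311 ⇒ 6310
(3) 6310|_5 = 2·5^5 + 2·5^2 + 2·5 ↦ 2·6^6 + 2·6^2 + 2·6|_6 = 93396 ⇒ 93395
(4) 93395|_6 = 2·6^6 + 2·6^2 + 6 + 5 ↦ 2·7^7 + 2·7^2 + 7 + 5|_7 = 1647196 ⇒ 1647195
(5) 1647195|_7 = 2·7^7 + 2·7^2 + 7 + 4 ↦ 2·8^8 + 2·8^2 + 8 + 4|_8 = 33554572 ⇒ 33554571
(6) 33554571|_8 = 2·8^8 + 2·8^2 + 8 + 3 ↦ 2·9^9 + 2·9^2 + 9 + 3|_9 = 774841152 ⇒ 774841151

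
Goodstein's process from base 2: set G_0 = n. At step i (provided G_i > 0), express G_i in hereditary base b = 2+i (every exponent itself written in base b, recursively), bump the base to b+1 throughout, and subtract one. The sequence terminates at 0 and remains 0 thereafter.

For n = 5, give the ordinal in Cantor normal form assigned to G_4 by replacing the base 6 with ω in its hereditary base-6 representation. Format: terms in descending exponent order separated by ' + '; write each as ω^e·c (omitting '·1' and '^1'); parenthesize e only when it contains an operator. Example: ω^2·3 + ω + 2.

ω^3·3 + ω^2·3 + ω·3 + 1

base 2: 5 = 2^2 + 1; at 3: 3^3 + 1 = 28; next = 27
base 3: 27 = 3^3; at 4: 4^4 = 256; next = 255
base 4: 255 = 3·4^3 + 3·4^2 + 3·4 + 3; at 5: 3·5^3 + 3·5^2 + 3·5 + 3 = 468; next = 467
base 5: 467 = 3·5^3 + 3·5^2 + 3·5 + 2; at 6: 3·6^3 + 3·6^2 + 3·6 + 2 = 776; next = 775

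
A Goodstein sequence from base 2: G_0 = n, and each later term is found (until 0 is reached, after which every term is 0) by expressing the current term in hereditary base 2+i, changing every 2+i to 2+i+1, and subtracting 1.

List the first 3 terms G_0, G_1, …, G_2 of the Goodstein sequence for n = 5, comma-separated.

i=0: 5 = 2^2 + 1 (b=2); 2→3: 3^3 + 1 = 28; 28−1 = 27
i=1: 27 = 3^3 (b=3); 3→4: 4^4 = 256; 256−1 = 255

5, 27, 255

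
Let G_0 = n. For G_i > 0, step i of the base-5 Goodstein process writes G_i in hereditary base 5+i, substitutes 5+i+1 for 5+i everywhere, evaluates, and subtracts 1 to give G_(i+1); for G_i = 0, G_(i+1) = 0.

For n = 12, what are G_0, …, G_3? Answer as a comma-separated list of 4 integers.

12, 13, 14, 15

i=0: 12 = 2·5 + 2 (b=5); 5→6: 2·6 + 2 = 14; 14−1 = 13
i=1: 13 = 2·6 + 1 (b=6); 6→7: 2·7 + 1 = 15; 15−1 = 14
i=2: 14 = 2·7 (b=7); 7→8: 2·8 = 16; 16−1 = 15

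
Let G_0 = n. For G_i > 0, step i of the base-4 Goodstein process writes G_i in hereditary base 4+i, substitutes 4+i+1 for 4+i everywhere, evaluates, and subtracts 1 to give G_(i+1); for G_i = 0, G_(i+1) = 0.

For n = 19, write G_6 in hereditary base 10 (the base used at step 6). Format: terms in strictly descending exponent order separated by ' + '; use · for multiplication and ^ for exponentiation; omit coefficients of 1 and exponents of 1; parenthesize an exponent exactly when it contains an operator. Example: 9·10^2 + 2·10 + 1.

step 0: 19 = 4^2 + 3; sub 5 for 4: 5^2 + 3; = 28; G_1 = 28−1 = 27
step 1: 27 = 5^2 + 2; sub 6 for 5: 6^2 + 2; = 38; G_2 = 38−1 = 37
step 2: 37 = 6^2 + 1; sub 7 for 6: 7^2 + 1; = 50; G_3 = 50−1 = 49
step 3: 49 = 7^2; sub 8 for 7: 8^2; = 64; G_4 = 64−1 = 63
step 4: 63 = 7·8 + 7; sub 9 for 8: 7·9 + 7; = 70; G_5 = 70−1 = 69
step 5: 69 = 7·9 + 6; sub 10 for 9: 7·10 + 6; = 76; G_6 = 76−1 = 75

7·10 + 5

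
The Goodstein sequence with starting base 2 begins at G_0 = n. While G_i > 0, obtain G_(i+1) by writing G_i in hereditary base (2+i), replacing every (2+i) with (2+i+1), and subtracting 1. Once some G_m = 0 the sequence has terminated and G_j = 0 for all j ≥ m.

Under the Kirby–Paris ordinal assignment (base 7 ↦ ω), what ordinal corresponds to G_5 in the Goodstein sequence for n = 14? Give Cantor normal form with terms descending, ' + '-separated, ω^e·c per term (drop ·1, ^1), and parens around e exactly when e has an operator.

ω^(ω + 1) + ω^5·5 + ω^4·5 + ω^3·5 + ω^2·5 + ω·5 + 4

i=0: 14 = 2^(2 + 1) + 2^2 + 2 (b=2); 2→3: 3^(3 + 1) + 3^3 + 3 = 111; 111−1 = 110
i=1: 110 = 3^(3 + 1) + 3^3 + 2 (b=3); 3→4: 4^(4 + 1) + 4^4 + 2 = 1282; 1282−1 = 1281
i=2: 1281 = 4^(4 + 1) + 4^4 + 1 (b=4); 4→5: 5^(5 + 1) + 5^5 + 1 = 18751; 18751−1 = 18750
i=3: 18750 = 5^(5 + 1) + 5^5 (b=5); 5→6: 6^(6 + 1) + 6^6 = 326592; 326592−1 = 326591
i=4: 326591 = 6^(6 + 1) + 5·6^5 + 5·6^4 + 5·6^3 + 5·6^2 + 5·6 + 5 (b=6); 6→7: 7^(7 + 1) + 5·7^5 + 5·7^4 + 5·7^3 + 5·7^2 + 5·7 + 5 = 5862841; 5862841−1 = 5862840
i=5: 5862840 = 7^(7 + 1) + 5·7^5 + 5·7^4 + 5·7^3 + 5·7^2 + 5·7 + 4 (b=7); 7→8: 8^(8 + 1) + 5·8^5 + 5·8^4 + 5·8^3 + 5·8^2 + 5·8 + 4 = 134404972; 134404972−1 = 134404971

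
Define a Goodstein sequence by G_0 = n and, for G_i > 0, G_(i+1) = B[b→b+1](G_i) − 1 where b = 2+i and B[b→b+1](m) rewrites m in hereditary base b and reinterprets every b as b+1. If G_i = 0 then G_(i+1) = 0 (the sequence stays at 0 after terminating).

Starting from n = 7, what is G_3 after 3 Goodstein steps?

3127

base 2: 7 = 2^2 + 2 + 1; at 3: 3^3 + 3 + 1 = 31; next = 30
base 3: 30 = 3^3 + 3; at 4: 4^4 + 4 = 260; next = 259
base 4: 259 = 4^4 + 3; at 5: 5^5 + 3 = 3128; next = 3127
base 5: 3127 = 5^5 + 2; at 6: 6^6 + 2 = 46658; next = 46657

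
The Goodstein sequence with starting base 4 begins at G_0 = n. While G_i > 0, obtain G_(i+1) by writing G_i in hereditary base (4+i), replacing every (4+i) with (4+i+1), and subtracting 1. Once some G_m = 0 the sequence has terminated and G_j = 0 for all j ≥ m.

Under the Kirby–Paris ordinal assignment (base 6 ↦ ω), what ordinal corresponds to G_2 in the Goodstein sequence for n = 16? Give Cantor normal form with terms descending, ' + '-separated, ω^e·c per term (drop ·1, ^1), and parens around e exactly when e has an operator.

ω·4 + 3

base 4: 16 = 4^2; at 5: 5^2 = 25; next = 24
base 5: 24 = 4·5 + 4; at 6: 4·6 + 4 = 28; next = 27
base 6: 27 = 4·6 + 3; at 7: 4·7 + 3 = 31; next = 30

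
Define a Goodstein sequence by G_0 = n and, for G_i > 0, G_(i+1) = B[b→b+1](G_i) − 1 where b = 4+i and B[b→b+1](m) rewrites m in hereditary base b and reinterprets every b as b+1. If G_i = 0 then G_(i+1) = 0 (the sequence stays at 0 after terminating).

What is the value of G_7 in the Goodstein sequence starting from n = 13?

22

G_0=13  [base 4] 3·4 + 1  →[4↦5]→  3·5 + 1 = 16  −1 ⇒ G_1=15
G_1=15  [base 5] 3·5  →[5↦6]→  3·6 = 18  −1 ⇒ G_2=17
G_2=17  [base 6] 2·6 + 5  →[6↦7]→  2·7 + 5 = 19  −1 ⇒ G_3=18
G_3=18  [base 7] 2·7 + 4  →[7↦8]→  2·8 + 4 = 20  −1 ⇒ G_4=19
G_4=19  [base 8] 2·8 + 3  →[8↦9]→  2·9 + 3 = 21  −1 ⇒ G_5=20
G_5=20  [base 9] 2·9 + 2  →[9↦10]→  2·10 + 2 = 22  −1 ⇒ G_6=21
G_6=21  [base 10] 2·10 + 1  →[10↦11]→  2·11 + 1 = 23  −1 ⇒ G_7=22
G_7=22  [base 11] 2·11  →[11↦12]→  2·12 = 24  −1 ⇒ G_8=23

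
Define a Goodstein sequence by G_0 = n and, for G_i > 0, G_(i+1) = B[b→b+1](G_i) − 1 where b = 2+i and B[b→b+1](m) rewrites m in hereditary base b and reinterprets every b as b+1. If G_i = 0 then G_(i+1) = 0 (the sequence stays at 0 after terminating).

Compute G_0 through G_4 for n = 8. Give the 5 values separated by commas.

8, 80, 553, 6310, 93395

(0) 8|_2 = 2^(2 + 1) ↦ 3^(3 + 1)|_3 = 81 ⇒ 80
(1) 80|_3 = 2·3^3 + 2·3^2 + 2·3 + 2 ↦ 2·4^4 + 2·4^2 + 2·4 + 2|_4 = 554 ⇒ 553
(2) 553|_4 = 2·4^4 + 2·4^2 + 2·4 + 1 ↦ 2·5^5 + 2·5^2 + 2·5 + 1|_5 = 6311 ⇒ 6310
(3) 6310|_5 = 2·5^5 + 2·5^2 + 2·5 ↦ 2·6^6 + 2·6^2 + 2·6|_6 = 93396 ⇒ 93395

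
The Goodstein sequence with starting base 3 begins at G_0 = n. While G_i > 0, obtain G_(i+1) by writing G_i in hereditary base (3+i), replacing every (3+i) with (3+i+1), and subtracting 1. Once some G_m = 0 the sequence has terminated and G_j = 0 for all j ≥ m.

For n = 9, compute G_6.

G_0=9  [base 3] 3^2  →[3↦4]→  4^2 = 16  −1 ⇒ G_1=15
G_1=15  [base 4] 3·4 + 3  →[4↦5]→  3·5 + 3 = 18  −1 ⇒ G_2=17
G_2=17  [base 5] 3·5 + 2  →[5↦6]→  3·6 + 2 = 20  −1 ⇒ G_3=19
G_3=19  [base 6] 3·6 + 1  →[6↦7]→  3·7 + 1 = 22  −1 ⇒ G_4=21
G_4=21  [base 7] 3·7  →[7↦8]→  3·8 = 24  −1 ⇒ G_5=23
G_5=23  [base 8] 2·8 + 7  →[8↦9]→  2·9 + 7 = 25  −1 ⇒ G_6=24
G_6=24  [base 9] 2·9 + 6  →[9↦10]→  2·10 + 6 = 26  −1 ⇒ G_7=25

24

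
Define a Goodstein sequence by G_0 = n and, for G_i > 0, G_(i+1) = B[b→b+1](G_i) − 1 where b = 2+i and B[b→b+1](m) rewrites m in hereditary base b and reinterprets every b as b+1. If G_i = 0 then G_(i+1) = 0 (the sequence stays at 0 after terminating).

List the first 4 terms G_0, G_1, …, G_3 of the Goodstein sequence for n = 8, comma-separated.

8, 80, 553, 6310

8 —HB2→ 2^(2 + 1) —bump→ 3^(3 + 1) = 81 —(−1)→ 80
80 —HB3→ 2·3^3 + 2·3^2 + 2·3 + 2 —bump→ 2·4^4 + 2·4^2 + 2·4 + 2 = 554 —(−1)→ 553
553 —HB4→ 2·4^4 + 2·4^2 + 2·4 + 1 —bump→ 2·5^5 + 2·5^2 + 2·5 + 1 = 6311 —(−1)→ 6310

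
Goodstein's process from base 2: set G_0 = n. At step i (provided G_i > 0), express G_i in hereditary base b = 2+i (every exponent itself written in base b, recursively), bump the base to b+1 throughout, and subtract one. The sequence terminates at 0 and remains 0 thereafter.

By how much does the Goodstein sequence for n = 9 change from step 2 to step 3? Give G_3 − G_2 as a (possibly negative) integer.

8819

(0) 9|_2 = 2^(2 + 1) + 1 ↦ 3^(3 + 1) + 1|_3 = 82 ⇒ 81
(1) 81|_3 = 3^(3 + 1) ↦ 4^(4 + 1)|_4 = 1024 ⇒ 1023
(2) 1023|_4 = 3·4^4 + 3·4^3 + 3·4^2 + 3·4 + 3 ↦ 3·5^5 + 3·5^3 + 3·5^2 + 3·5 + 3|_5 = 9843 ⇒ 9842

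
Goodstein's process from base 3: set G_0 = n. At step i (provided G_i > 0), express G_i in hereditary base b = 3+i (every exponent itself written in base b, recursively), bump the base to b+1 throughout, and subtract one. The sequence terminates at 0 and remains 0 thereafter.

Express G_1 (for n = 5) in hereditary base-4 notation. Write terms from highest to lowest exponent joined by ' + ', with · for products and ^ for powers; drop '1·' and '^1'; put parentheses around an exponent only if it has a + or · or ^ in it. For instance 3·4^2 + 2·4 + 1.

4 + 1

G_0=5  [base 3] 3 + 2  →[3↦4]→  4 + 2 = 6  −1 ⇒ G_1=5
G_1=5  [base 4] 4 + 1  →[4↦5]→  5 + 1 = 6  −1 ⇒ G_2=5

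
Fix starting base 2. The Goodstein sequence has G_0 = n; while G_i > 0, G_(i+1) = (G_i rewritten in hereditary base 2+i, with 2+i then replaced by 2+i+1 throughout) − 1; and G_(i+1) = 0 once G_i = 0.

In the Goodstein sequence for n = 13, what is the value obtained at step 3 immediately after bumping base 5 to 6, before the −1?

280712

step 0: 13 = 2^(2 + 1) + 2^2 + 1; sub 3 for 2: 3^(3 + 1) + 3^3 + 1; = 109; G_1 = 109−1 = 108
step 1: 108 = 3^(3 + 1) + 3^3; sub 4 for 3: 4^(4 + 1) + 4^4; = 1280; G_2 = 1280−1 = 1279
step 2: 1279 = 4^(4 + 1) + 3·4^3 + 3·4^2 + 3·4 + 3; sub 5 for 4: 5^(5 + 1) + 3·5^3 + 3·5^2 + 3·5 + 3; = 16093; G_3 = 16093−1 = 16092
step 3: 16092 = 5^(5 + 1) + 3·5^3 + 3·5^2 + 3·5 + 2; sub 6 for 5: 6^(6 + 1) + 3·6^3 + 3·6^2 + 3·6 + 2; = 280712; G_4 = 280712−1 = 280711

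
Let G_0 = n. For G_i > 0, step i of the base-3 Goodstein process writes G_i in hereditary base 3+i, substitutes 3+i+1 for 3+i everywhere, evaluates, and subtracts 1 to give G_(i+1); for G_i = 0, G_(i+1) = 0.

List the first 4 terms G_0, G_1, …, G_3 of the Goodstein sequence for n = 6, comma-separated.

6, 7, 7, 7

G_0=6  [base 3] 2·3  →[3↦4]→  2·4 = 8  −1 ⇒ G_1=7
G_1=7  [base 4] 4 + 3  →[4↦5]→  5 + 3 = 8  −1 ⇒ G_2=7
G_2=7  [base 5] 5 + 2  →[5↦6]→  6 + 2 = 8  −1 ⇒ G_3=7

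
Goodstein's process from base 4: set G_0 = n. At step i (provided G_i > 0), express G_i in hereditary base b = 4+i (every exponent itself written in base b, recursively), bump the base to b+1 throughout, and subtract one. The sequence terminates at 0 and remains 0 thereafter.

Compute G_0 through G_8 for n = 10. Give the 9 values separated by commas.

[0] 10 ≡ 2·4 + 2 (base 4). Lift 5: 12. −1: 11.
[1] 11 ≡ 2·5 + 1 (base 5). Lift 6: 13. −1: 12.
[2] 12 ≡ 2·6 (base 6). Lift 7: 14. −1: 13.
[3] 13 ≡ 7 + 6 (base 7). Lift 8: 14. −1: 13.
[4] 13 ≡ 8 + 5 (base 8). Lift 9: 14. −1: 13.
[5] 13 ≡ 9 + 4 (base 9). Lift 10: 14. −1: 13.
[6] 13 ≡ 10 + 3 (base 10). Lift 11: 14. −1: 13.
[7] 13 ≡ 11 + 2 (base 11). Lift 12: 14. −1: 13.

10, 11, 12, 13, 13, 13, 13, 13, 13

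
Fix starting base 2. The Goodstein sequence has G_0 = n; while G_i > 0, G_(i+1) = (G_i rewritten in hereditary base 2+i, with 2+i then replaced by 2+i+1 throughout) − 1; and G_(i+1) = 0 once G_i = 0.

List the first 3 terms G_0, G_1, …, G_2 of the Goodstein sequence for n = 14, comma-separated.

14 —HB2→ 2^(2 + 1) + 2^2 + 2 —bump→ 3^(3 + 1) + 3^3 + 3 = 111 —(−1)→ 110
110 —HB3→ 3^(3 + 1) + 3^3 + 2 —bump→ 4^(4 + 1) + 4^4 + 2 = 1282 —(−1)→ 1281

14, 110, 1281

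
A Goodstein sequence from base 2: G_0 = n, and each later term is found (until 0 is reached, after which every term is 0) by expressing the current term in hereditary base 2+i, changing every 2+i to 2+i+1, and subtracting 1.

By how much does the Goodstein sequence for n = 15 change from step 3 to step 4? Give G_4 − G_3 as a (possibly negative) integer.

step 0: 15 = 2^(2 + 1) + 2^2 + 2 + 1; sub 3 for 2: 3^(3 + 1) + 3^3 + 3 + 1; = 112; G_1 = 112−1 = 111
step 1: 111 = 3^(3 + 1) + 3^3 + 3; sub 4 for 3: 4^(4 + 1) + 4^4 + 4; = 1284; G_2 = 1284−1 = 1283
step 2: 1283 = 4^(4 + 1) + 4^4 + 3; sub 5 for 4: 5^(5 + 1) + 5^5 + 3; = 18753; G_3 = 18753−1 = 18752
step 3: 18752 = 5^(5 + 1) + 5^5 + 2; sub 6 for 5: 6^(6 + 1) + 6^6 + 2; = 326594; G_4 = 326594−1 = 326593

307841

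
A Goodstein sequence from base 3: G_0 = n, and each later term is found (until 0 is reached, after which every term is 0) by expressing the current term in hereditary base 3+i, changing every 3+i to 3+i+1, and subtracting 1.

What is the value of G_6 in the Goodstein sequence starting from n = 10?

step 0: 10 = 3^2 + 1; sub 4 for 3: 4^2 + 1; = 17; G_1 = 17−1 = 16
step 1: 16 = 4^2; sub 5 for 4: 5^2; = 25; G_2 = 25−1 = 24
step 2: 24 = 4·5 + 4; sub 6 for 5: 4·6 + 4; = 28; G_3 = 28−1 = 27
step 3: 27 = 4·6 + 3; sub 7 for 6: 4·7 + 3; = 31; G_4 = 31−1 = 30
step 4: 30 = 4·7 + 2; sub 8 for 7: 4·8 + 2; = 34; G_5 = 34−1 = 33
step 5: 33 = 4·8 + 1; sub 9 for 8: 4·9 + 1; = 37; G_6 = 37−1 = 36
step 6: 36 = 4·9; sub 10 for 9: 4·10; = 40; G_7 = 40−1 = 39

36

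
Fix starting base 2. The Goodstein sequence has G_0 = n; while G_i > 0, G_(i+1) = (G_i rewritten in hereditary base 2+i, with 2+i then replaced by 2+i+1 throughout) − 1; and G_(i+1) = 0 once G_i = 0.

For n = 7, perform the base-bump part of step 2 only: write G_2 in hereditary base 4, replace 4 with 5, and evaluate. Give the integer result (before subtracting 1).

(0) 7|_2 = 2^2 + 2 + 1 ↦ 3^3 + 3 + 1|_3 = 31 ⇒ 30
(1) 30|_3 = 3^3 + 3 ↦ 4^4 + 4|_4 = 260 ⇒ 259
(2) 259|_4 = 4^4 + 3 ↦ 5^5 + 3|_5 = 3128 ⇒ 3127

3128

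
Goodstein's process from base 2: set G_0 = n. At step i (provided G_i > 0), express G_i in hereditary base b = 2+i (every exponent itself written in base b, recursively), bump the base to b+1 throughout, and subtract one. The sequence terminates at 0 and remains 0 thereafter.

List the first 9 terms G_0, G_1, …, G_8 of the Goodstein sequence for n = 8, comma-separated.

8, 80, 553, 6310, 93395, 1647195, 33554571, 774841151, 20000000211

base 2: 8 = 2^(2 + 1); at 3: 3^(3 + 1) = 81; next = 80
base 3: 80 = 2·3^3 + 2·3^2 + 2·3 + 2; at 4: 2·4^4 + 2·4^2 + 2·4 + 2 = 554; next = 553
base 4: 553 = 2·4^4 + 2·4^2 + 2·4 + 1; at 5: 2·5^5 + 2·5^2 + 2·5 + 1 = 6311; next = 6310
base 5: 6310 = 2·5^5 + 2·5^2 + 2·5; at 6: 2·6^6 + 2·6^2 + 2·6 = 93396; next = 93395
base 6: 93395 = 2·6^6 + 2·6^2 + 6 + 5; at 7: 2·7^7 + 2·7^2 + 7 + 5 = 1647196; next = 1647195
base 7: 1647195 = 2·7^7 + 2·7^2 + 7 + 4; at 8: 2·8^8 + 2·8^2 + 8 + 4 = 33554572; next = 33554571
base 8: 33554571 = 2·8^8 + 2·8^2 + 8 + 3; at 9: 2·9^9 + 2·9^2 + 9 + 3 = 774841152; next = 774841151
base 9: 774841151 = 2·9^9 + 2·9^2 + 9 + 2; at 10: 2·10^10 + 2·10^2 + 10 + 2 = 20000000212; next = 20000000211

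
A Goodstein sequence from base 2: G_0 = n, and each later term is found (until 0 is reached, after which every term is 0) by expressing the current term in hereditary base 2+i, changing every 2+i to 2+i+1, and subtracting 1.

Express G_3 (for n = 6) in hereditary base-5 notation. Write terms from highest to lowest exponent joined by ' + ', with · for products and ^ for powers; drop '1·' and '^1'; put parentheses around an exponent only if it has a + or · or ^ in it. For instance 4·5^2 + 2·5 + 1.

(0) 6|_2 = 2^2 + 2 ↦ 3^3 + 3|_3 = 30 ⇒ 29
(1) 29|_3 = 3^3 + 2 ↦ 4^4 + 2|_4 = 258 ⇒ 257
(2) 257|_4 = 4^4 + 1 ↦ 5^5 + 1|_5 = 3126 ⇒ 3125
(3) 3125|_5 = 5^5 ↦ 6^6|_6 = 46656 ⇒ 46655

5^5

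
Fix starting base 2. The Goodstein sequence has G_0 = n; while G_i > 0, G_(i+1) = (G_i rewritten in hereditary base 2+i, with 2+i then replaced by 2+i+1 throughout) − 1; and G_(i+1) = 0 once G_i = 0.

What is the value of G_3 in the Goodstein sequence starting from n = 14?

18750

(0) 14|_2 = 2^(2 + 1) + 2^2 + 2 ↦ 3^(3 + 1) + 3^3 + 3|_3 = 111 ⇒ 110
(1) 110|_3 = 3^(3 + 1) + 3^3 + 2 ↦ 4^(4 + 1) + 4^4 + 2|_4 = 1282 ⇒ 1281
(2) 1281|_4 = 4^(4 + 1) + 4^4 + 1 ↦ 5^(5 + 1) + 5^5 + 1|_5 = 18751 ⇒ 18750
(3) 18750|_5 = 5^(5 + 1) + 5^5 ↦ 6^(6 + 1) + 6^6|_6 = 326592 ⇒ 326591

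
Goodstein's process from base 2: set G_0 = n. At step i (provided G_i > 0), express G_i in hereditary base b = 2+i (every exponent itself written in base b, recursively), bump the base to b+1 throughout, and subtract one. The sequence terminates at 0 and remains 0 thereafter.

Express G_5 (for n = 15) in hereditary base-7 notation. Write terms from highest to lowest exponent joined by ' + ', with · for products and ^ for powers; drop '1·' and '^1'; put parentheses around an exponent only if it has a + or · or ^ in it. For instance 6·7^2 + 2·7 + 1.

step 0: 15 = 2^(2 + 1) + 2^2 + 2 + 1; sub 3 for 2: 3^(3 + 1) + 3^3 + 3 + 1; = 112; G_1 = 112−1 = 111
step 1: 111 = 3^(3 + 1) + 3^3 + 3; sub 4 for 3: 4^(4 + 1) + 4^4 + 4; = 1284; G_2 = 1284−1 = 1283
step 2: 1283 = 4^(4 + 1) + 4^4 + 3; sub 5 for 4: 5^(5 + 1) + 5^5 + 3; = 18753; G_3 = 18753−1 = 18752
step 3: 18752 = 5^(5 + 1) + 5^5 + 2; sub 6 for 5: 6^(6 + 1) + 6^6 + 2; = 326594; G_4 = 326594−1 = 326593
step 4: 326593 = 6^(6 + 1) + 6^6 + 1; sub 7 for 6: 7^(7 + 1) + 7^7 + 1; = 6588345; G_5 = 6588345−1 = 6588344

7^(7 + 1) + 7^7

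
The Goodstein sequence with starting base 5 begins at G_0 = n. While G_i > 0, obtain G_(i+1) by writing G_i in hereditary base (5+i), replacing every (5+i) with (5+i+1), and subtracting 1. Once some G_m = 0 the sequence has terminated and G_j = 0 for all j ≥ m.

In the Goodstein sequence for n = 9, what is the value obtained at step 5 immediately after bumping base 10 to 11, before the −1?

step 0: 9 = 5 + 4; sub 6 for 5: 6 + 4; = 10; G_1 = 10−1 = 9
step 1: 9 = 6 + 3; sub 7 for 6: 7 + 3; = 10; G_2 = 10−1 = 9
step 2: 9 = 7 + 2; sub 8 for 7: 8 + 2; = 10; G_3 = 10−1 = 9
step 3: 9 = 8 + 1; sub 9 for 8: 9 + 1; = 10; G_4 = 10−1 = 9
step 4: 9 = 9; sub 10 for 9: 10; = 10; G_5 = 10−1 = 9
step 5: 9 = 9; sub 11 for 10: 9; = 9; G_6 = 9−1 = 8

9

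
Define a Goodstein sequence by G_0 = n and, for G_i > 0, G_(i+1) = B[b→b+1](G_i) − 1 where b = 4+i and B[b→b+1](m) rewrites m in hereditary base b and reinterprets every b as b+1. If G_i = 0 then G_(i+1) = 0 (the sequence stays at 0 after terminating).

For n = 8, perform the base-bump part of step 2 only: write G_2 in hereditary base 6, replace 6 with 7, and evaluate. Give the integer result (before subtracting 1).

G_0=8  [base 4] 2·4  →[4↦5]→  2·5 = 10  −1 ⇒ G_1=9
G_1=9  [base 5] 5 + 4  →[5↦6]→  6 + 4 = 10  −1 ⇒ G_2=9

10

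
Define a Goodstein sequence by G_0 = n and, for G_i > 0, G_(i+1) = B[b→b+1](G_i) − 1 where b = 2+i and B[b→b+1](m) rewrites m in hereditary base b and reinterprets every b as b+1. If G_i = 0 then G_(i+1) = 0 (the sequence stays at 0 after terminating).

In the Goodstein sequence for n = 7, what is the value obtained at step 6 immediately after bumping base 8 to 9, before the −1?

37665880

[0] 7 ≡ 2^2 + 2 + 1 (base 2). Lift 3: 31. −1: 30.
[1] 30 ≡ 3^3 + 3 (base 3). Lift 4: 260. −1: 259.
[2] 259 ≡ 4^4 + 3 (base 4). Lift 5: 3128. −1: 3127.
[3] 3127 ≡ 5^5 + 2 (base 5). Lift 6: 46658. −1: 46657.
[4] 46657 ≡ 6^6 + 1 (base 6). Lift 7: 823544. −1: 823543.
[5] 823543 ≡ 7^7 (base 7). Lift 8: 16777216. −1: 16777215.
[6] 16777215 ≡ 7·8^7 + 7·8^6 + 7·8^5 + 7·8^4 + 7·8^3 + 7·8^2 + 7·8 + 7 (base 8). Lift 9: 37665880. −1: 37665879.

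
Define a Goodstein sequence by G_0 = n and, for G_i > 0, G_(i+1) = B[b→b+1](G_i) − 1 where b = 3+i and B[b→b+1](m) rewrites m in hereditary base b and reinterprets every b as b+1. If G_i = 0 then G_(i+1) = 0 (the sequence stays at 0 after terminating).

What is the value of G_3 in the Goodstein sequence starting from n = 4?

3

step 0: 4 = 3 + 1; sub 4 for 3: 4 + 1; = 5; G_1 = 5−1 = 4
step 1: 4 = 4; sub 5 for 4: 5; = 5; G_2 = 5−1 = 4
step 2: 4 = 4; sub 6 for 5: 4; = 4; G_3 = 4−1 = 3
step 3: 3 = 3; sub 7 for 6: 3; = 3; G_4 = 3−1 = 2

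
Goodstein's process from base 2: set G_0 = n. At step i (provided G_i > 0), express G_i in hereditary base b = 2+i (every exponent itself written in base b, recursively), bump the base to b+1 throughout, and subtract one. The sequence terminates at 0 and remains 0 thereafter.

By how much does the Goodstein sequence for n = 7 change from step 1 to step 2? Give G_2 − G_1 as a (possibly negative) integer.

G_0=7  [base 2] 2^2 + 2 + 1  →[2↦3]→  3^3 + 3 + 1 = 31  −1 ⇒ G_1=30
G_1=30  [base 3] 3^3 + 3  →[3↦4]→  4^4 + 4 = 260  −1 ⇒ G_2=259

229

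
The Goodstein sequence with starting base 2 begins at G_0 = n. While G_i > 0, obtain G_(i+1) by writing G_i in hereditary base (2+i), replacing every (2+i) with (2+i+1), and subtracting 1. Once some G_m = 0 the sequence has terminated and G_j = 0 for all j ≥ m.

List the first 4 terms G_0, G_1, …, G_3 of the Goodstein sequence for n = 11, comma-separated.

(0) 11|_2 = 2^(2 + 1) + 2 + 1 ↦ 3^(3 + 1) + 3 + 1|_3 = 85 ⇒ 84
(1) 84|_3 = 3^(3 + 1) + 3 ↦ 4^(4 + 1) + 4|_4 = 1028 ⇒ 1027
(2) 1027|_4 = 4^(4 + 1) + 3 ↦ 5^(5 + 1) + 3|_5 = 15628 ⇒ 15627

11, 84, 1027, 15627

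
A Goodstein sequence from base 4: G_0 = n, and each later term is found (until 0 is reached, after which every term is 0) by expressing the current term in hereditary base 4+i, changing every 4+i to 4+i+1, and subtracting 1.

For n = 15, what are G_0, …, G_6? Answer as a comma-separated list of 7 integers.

G_0 = 15. HB_4(15) = 3·4 + 3. Bump = 18. G_1 = 17.
G_1 = 17. HB_5(17) = 3·5 + 2. Bump = 20. G_2 = 19.
G_2 = 19. HB_6(19) = 3·6 + 1. Bump = 22. G_3 = 21.
G_3 = 21. HB_7(21) = 3·7. Bump = 24. G_4 = 23.
G_4 = 23. HB_8(23) = 2·8 + 7. Bump = 25. G_5 = 24.
G_5 = 24. HB_9(24) = 2·9 + 6. Bump = 26. G_6 = 25.

15, 17, 19, 21, 23, 24, 25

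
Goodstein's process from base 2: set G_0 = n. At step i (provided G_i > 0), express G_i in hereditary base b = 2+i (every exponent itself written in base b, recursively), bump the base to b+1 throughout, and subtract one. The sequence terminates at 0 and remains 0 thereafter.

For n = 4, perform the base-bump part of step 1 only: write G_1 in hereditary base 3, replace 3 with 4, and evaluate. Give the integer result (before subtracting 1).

(0) 4|_2 = 2^2 ↦ 3^3|_3 = 27 ⇒ 26
(1) 26|_3 = 2·3^2 + 2·3 + 2 ↦ 2·4^2 + 2·4 + 2|_4 = 42 ⇒ 41

42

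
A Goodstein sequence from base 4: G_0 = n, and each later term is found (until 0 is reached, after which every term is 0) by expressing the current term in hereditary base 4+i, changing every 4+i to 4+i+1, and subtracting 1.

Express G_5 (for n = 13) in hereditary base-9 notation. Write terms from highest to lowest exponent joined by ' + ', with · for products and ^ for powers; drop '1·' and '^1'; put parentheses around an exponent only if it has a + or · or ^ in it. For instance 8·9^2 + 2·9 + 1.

step 0: 13 = 3·4 + 1; sub 5 for 4: 3·5 + 1; = 16; G_1 = 16−1 = 15
step 1: 15 = 3·5; sub 6 for 5: 3·6; = 18; G_2 = 18−1 = 17
step 2: 17 = 2·6 + 5; sub 7 for 6: 2·7 + 5; = 19; G_3 = 19−1 = 18
step 3: 18 = 2·7 + 4; sub 8 for 7: 2·8 + 4; = 20; G_4 = 20−1 = 19
step 4: 19 = 2·8 + 3; sub 9 for 8: 2·9 + 3; = 21; G_5 = 21−1 = 20
step 5: 20 = 2·9 + 2; sub 10 for 9: 2·10 + 2; = 22; G_6 = 22−1 = 21

2·9 + 2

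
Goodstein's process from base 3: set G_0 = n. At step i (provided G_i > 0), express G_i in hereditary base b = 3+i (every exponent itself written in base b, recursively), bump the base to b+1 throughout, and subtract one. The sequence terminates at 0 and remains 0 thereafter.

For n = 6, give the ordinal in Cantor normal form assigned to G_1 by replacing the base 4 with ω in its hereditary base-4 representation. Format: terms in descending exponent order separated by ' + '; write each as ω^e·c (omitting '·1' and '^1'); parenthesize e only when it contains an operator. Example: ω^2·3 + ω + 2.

ω + 3

i=0: 6 = 2·3 (b=3); 3→4: 2·4 = 8; 8−1 = 7
i=1: 7 = 4 + 3 (b=4); 4→5: 5 + 3 = 8; 8−1 = 7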